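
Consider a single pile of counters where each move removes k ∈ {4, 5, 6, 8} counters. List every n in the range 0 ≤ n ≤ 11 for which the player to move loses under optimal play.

0, 1, 2, 3

Compute g(0), g(1), … for moves {4, 5, 6, 8}:
k:     0  1  2  3  4  5  6  7  8  9 10 11
g(k):  0  0  0  0  1  1  1  1  2  2  2  2
The P-positions (g = 0) in 0..11 are 0, 1, 2, 3.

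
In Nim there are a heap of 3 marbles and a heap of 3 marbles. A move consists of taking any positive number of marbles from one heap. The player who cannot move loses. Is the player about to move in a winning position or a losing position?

Compute the nim-sum pairwise:
3 ^ 3 = 0
The nim-sum is 0, so this is a P-position: the player to move is in a losing position under optimal play.

Losing position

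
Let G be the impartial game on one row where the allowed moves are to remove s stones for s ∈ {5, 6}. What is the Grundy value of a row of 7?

1

Compute g(0), g(1), … for moves {5, 6}:
k:     0  1  2  3  4  5  6  7
g(k):  0  0  0  0  0  1  1  1
So g(7) = 1.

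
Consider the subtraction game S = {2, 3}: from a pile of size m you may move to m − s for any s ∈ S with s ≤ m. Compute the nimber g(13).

1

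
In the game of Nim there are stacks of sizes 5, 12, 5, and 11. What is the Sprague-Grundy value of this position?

7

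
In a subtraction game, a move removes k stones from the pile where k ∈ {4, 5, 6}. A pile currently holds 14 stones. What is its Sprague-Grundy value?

1

Build the Grundy sequence with g(k) = mex{g(k−s) : s ∈ {4, 5, 6}, s ≤ k}:
g(0) = mex{} = 0
g(1) = mex{} = 0
g(2) = mex{} = 0
g(3) = mex{} = 0
g(4) = mex{0} = 1
g(5) = mex{0} = 1
g(6) = mex{0} = 1
g(7) = mex{0} = 1
g(8) = mex{0,1} = 2
g(9) = mex{0,1} = 2
g(10) = mex{1} = 0
g(11) = mex{1} = 0
g(12) = mex{1,2} = 0
g(13) = mex{1,2} = 0
g(14) = mex{0,2} = 1
So g(14) = 1.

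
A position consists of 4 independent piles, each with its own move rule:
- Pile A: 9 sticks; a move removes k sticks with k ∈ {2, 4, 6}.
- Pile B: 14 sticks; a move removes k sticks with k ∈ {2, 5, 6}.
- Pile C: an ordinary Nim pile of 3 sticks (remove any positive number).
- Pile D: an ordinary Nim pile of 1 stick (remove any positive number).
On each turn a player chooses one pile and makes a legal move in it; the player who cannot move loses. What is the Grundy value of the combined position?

Build the Grundy sequence for pile A with g(k) = mex{g(k−s) : s ∈ {2, 4, 6}, s ≤ k}:
g(0) = mex{} = 0
g(1) = mex{} = 0
g(2) = mex{0} = 1
g(3) = mex{0} = 1
g(4) = mex{0,1} = 2
g(5) = mex{0,1} = 2
g(6) = mex{0,1,2} = 3
g(7) = mex{0,1,2} = 3
g(8) = mex{1,2,3} = 0
g(9) = mex{1,2,3} = 0
So g(9) = 0.
For pile B, compute g(0), g(1), … with moves {2, 5, 6}:
k:     0  1  2  3  4  5  6  7  8  9 10 11 12 13 14
g(k):  0  0  1  1  0  2  1  3  0  2  1  0  0  1  1
So g(14) = 1.
Pile C is a plain Nim pile of size 3, so its Grundy value is 3.
Pile D is a plain Nim pile of size 1, so its Grundy value is 1.
The value of a disjunctive sum is the nim-sum of the parts.
Combined value = 0 ⊕ 1 ⊕ 3 ⊕ 1 = 3.

3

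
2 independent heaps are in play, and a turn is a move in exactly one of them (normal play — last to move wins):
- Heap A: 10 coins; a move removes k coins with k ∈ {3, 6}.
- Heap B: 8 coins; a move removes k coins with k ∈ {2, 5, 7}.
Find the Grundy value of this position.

2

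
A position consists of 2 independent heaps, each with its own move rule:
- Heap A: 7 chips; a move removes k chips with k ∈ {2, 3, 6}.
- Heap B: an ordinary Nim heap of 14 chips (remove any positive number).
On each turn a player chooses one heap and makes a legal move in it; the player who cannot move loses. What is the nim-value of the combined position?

Grundy values for heap A (subtraction set {2, 3, 6}):
k:     0  1  2  3  4  5  6  7
g(k):  0  0  1  1  2  0  3  1
So g(7) = 1.
Heap B is a plain Nim heap of size 14, so its Grundy value is 14.
The value of a disjunctive sum is the nim-sum of the parts.
Combined value = 1 ⊕ 14 = 15.

15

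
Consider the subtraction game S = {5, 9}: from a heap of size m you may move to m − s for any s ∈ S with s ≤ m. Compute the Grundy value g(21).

1

Grundy values for subtraction set {5, 9}:
k:     0  1  2  3  4  5  6  7  8  9 10 11 12 13 14 15 16 17 18 19 20 21
g(k):  0  0  0  0  0  1  1  1  1  1  2  2  2  2  0  0  0  0  0  1  1  1
So g(21) = 1.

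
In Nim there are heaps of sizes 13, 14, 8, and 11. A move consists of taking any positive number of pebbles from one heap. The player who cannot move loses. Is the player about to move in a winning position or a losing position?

Losing position

In binary:
  1101  (13)
  1110  (14)
  1000  (8)
  1011  (11)
  ----
  0000  (0)
The nim-sum is 0, so this is a P-position: the player to move is in a losing position under optimal play.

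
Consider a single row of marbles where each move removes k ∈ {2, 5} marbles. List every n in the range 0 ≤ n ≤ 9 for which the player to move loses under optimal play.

0, 1, 4, 7, 8

Build the Grundy sequence with g(k) = mex{g(k−s) : s ∈ {2, 5}, s ≤ k}:
g(0) = mex{} = 0
g(1) = mex{} = 0
g(2) = mex{0} = 1
g(3) = mex{0} = 1
g(4) = mex{1} = 0
g(5) = mex{0,1} = 2
g(6) = mex{0} = 1
g(7) = mex{1,2} = 0
g(8) = mex{1} = 0
g(9) = mex{0} = 1
The P-positions (g = 0) in 0..9 are 0, 1, 4, 7, 8.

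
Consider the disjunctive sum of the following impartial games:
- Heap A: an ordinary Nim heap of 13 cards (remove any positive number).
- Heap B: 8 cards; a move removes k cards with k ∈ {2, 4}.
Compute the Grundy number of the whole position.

12

Heap A is a plain Nim heap of size 13, so its Grundy value is 13.
Grundy values for heap B (subtraction set {2, 4}):
k:     0  1  2  3  4  5  6  7  8
g(k):  0  0  1  1  2  2  0  0  1
So g(8) = 1.
By the Sprague-Grundy theorem, the Grundy value of a sum of independent games is the XOR of the component values.
Combined value = 13 ⊕ 1 = 12.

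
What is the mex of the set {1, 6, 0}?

The values 0, 1 are all present; 2 is the first non-negative integer missing from the set.

2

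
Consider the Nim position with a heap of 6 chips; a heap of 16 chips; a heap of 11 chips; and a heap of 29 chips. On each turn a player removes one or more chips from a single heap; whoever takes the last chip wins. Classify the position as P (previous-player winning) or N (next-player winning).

P-position

Compute the nim-sum pairwise:
6 XOR 16 = 22
22 XOR 11 = 29
29 XOR 29 = 0
The nim-sum is 0, so this is a P-position: the player to move is in a losing position under optimal play.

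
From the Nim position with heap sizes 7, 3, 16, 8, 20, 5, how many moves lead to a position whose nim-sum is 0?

1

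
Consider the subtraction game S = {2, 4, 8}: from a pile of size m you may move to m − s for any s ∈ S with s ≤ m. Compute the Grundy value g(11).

2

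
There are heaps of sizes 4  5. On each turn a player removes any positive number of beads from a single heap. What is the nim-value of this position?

1

Bitwise XOR of the heap sizes:
  100  (4)
  101  (5)
  ---
  001  (1)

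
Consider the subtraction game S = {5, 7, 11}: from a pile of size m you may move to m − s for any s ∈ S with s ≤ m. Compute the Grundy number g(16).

Grundy values for subtraction set {5, 7, 11}:
k:     0  1  2  3  4  5  6  7  8  9 10 11 12 13 14 15 16
g(k):  0  0  0  0  0  1  1  1  1  1  2  2  2  2  2  3  0
So g(16) = 0.

0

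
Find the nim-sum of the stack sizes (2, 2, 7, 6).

1

Compute the nim-sum pairwise:
2 XOR 2 = 0
0 XOR 7 = 7
7 XOR 6 = 1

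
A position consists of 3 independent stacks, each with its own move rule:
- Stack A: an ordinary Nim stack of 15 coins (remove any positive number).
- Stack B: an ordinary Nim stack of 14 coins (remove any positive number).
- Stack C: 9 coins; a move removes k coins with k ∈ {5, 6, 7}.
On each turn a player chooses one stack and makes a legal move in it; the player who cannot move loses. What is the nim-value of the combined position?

Stack A is a plain Nim stack of size 15, so its Grundy value is 15.
Stack B is a plain Nim stack of size 14, so its Grundy value is 14.
Grundy values for stack C (subtraction set {5, 6, 7}):
k:     0  1  2  3  4  5  6  7  8  9
g(k):  0  0  0  0  0  1  1  1  1  1
So g(9) = 1.
By the Sprague-Grundy theorem, the Grundy value of a sum of independent games is the XOR of the component values.
Combined value = 15 XOR 14 XOR 1 = 0.

0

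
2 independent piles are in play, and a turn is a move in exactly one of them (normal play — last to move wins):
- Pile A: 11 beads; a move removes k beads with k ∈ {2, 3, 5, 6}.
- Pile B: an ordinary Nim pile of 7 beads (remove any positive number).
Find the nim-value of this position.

Build the Grundy sequence for pile A with g(k) = mex{g(k−s) : s ∈ {2, 3, 5, 6}, s ≤ k}:
k:     0  1  2  3  4  5  6  7  8  9 10 11
g(k):  0  0  1  1  2  2  3  3  0  0  1  1
So g(11) = 1.
Pile B is a plain Nim pile of size 7, so its Grundy value is 7.
The value of a disjunctive sum is the nim-sum of the parts.
Combined value = 1 ⊕ 7 = 6.

6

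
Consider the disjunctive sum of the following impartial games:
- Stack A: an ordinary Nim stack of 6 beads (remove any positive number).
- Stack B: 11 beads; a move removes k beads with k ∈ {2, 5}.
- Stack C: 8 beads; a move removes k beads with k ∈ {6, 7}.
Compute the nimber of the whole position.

7

Stack A is a plain Nim stack of size 6, so its Grundy value is 6.
For stack B, compute g(0), g(1), … with moves {2, 5}:
k:     0  1  2  3  4  5  6  7  8  9 10 11
g(k):  0  0  1  1  0  2  1  0  0  1  1  0
So g(11) = 0.
Grundy values for stack C (subtraction set {6, 7}):
k:     0  1  2  3  4  5  6  7  8
g(k):  0  0  0  0  0  0  1  1  1
So g(8) = 1.
The value of a disjunctive sum is the nim-sum of the parts.
Combined value = 6 ⊕ 0 ⊕ 1 = 7.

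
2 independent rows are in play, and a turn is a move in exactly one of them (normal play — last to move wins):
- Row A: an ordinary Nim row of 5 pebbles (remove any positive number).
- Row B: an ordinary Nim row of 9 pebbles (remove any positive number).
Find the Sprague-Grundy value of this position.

12

Row A is a plain Nim row of size 5, so its Grundy value is 5.
Row B is a plain Nim row of size 9, so its Grundy value is 9.
By the Sprague-Grundy theorem, the Grundy value of a sum of independent games is the XOR of the component values.
Combined value = 5 XOR 9 = 12.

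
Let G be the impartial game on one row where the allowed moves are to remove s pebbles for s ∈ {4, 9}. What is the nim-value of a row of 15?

Build the Grundy sequence with g(k) = mex{g(k−s) : s ∈ {4, 9}, s ≤ k}:
k:     0  1  2  3  4  5  6  7  8  9 10 11 12 13 14 15
g(k):  0  0  0  0  1  1  1  1  0  2  2  2  1  0  0  0
So g(15) = 0.

0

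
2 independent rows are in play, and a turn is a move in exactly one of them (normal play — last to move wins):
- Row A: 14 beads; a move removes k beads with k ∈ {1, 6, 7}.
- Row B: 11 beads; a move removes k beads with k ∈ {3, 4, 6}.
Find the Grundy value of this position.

Grundy values for row A (subtraction set {1, 6, 7}):
g(0) = mex{} = 0
g(1) = mex{0} = 1
g(2) = mex{1} = 0
g(3) = mex{0} = 1
g(4) = mex{1} = 0
g(5) = mex{0} = 1
g(6) = mex{0,1} = 2
g(7) = mex{0,1,2} = 3
g(8) = mex{0,1,3} = 2
g(9) = mex{0,1,2} = 3
g(10) = mex{0,1,3} = 2
g(11) = mex{0,1,2} = 3
g(12) = mex{1,2,3} = 0
g(13) = mex{0,2,3} = 1
g(14) = mex{1,2,3} = 0
So g(14) = 0.
For row B, compute g(0), g(1), … with moves {3, 4, 6}:
g(0) = mex{} = 0
g(1) = mex{} = 0
g(2) = mex{} = 0
g(3) = mex{0} = 1
g(4) = mex{0} = 1
g(5) = mex{0} = 1
g(6) = mex{0,1} = 2
g(7) = mex{0,1} = 2
g(8) = mex{0,1} = 2
g(9) = mex{1,2} = 0
g(10) = mex{1,2} = 0
g(11) = mex{1,2} = 0
So g(11) = 0.
By the Sprague-Grundy theorem, the Grundy value of a sum of independent games is the XOR of the component values.
Combined value = 0 ⊕ 0 = 0.

0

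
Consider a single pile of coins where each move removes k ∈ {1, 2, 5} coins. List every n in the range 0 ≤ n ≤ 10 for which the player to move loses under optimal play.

0, 3, 6, 9

Compute g(0), g(1), … for moves {1, 2, 5}:
g(0) = mex{} = 0
g(1) = mex{0} = 1
g(2) = mex{0,1} = 2
g(3) = mex{1,2} = 0
g(4) = mex{0,2} = 1
g(5) = mex{0,1} = 2
g(6) = mex{1,2} = 0
g(7) = mex{0,2} = 1
g(8) = mex{0,1} = 2
g(9) = mex{1,2} = 0
g(10) = mex{0,2} = 1
The P-positions (g = 0) in 0..10 are 0, 3, 6, 9.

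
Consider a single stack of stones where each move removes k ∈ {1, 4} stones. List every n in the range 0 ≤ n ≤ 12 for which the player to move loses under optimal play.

Build the Grundy sequence with g(k) = mex{g(k−s) : s ∈ {1, 4}, s ≤ k}:
k:     0  1  2  3  4  5  6  7  8  9 10 11 12
g(k):  0  1  0  1  2  0  1  0  1  2  0  1  0
The P-positions (g = 0) in 0..12 are 0, 2, 5, 7, 10, 12.

0, 2, 5, 7, 10, 12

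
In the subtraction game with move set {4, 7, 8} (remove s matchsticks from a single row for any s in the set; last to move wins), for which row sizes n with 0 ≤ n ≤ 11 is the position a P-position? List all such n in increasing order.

0, 1, 2, 3

Grundy values for subtraction set {4, 7, 8}:
k:     0  1  2  3  4  5  6  7  8  9 10 11
g(k):  0  0  0  0  1  1  1  1  2  2  2  2
The P-positions (g = 0) in 0..11 are 0, 1, 2, 3.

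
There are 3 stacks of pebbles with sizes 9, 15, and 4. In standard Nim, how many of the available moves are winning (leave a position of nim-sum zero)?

1

Nim-sum: 9 ⊕ 15 ⊕ 4 = 2.
The overall nim-sum is X = 2. A stack of size p has a winning move iff p XOR X < p (reduce it to p XOR X).
  9: 9 XOR 2 = 11 ≥ 9 — no move.
  15: 15 XOR 2 = 13 < 15 — winning move (to 13).
  4: 4 XOR 2 = 6 ≥ 4 — no move.
That gives 1 winning move.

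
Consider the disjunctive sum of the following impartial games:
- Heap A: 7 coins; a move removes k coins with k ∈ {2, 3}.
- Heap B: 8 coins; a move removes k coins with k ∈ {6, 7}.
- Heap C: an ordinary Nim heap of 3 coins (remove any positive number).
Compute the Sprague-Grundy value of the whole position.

Build the Grundy sequence for heap A with g(k) = mex{g(k−s) : s ∈ {2, 3}, s ≤ k}:
g(0) = mex{} = 0
g(1) = mex{} = 0
g(2) = mex{0} = 1
g(3) = mex{0} = 1
g(4) = mex{0,1} = 2
g(5) = mex{1} = 0
g(6) = mex{1,2} = 0
g(7) = mex{0,2} = 1
So g(7) = 1.
For heap B, compute g(0), g(1), … with moves {6, 7}:
g(0) = mex{} = 0
g(1) = mex{} = 0
g(2) = mex{} = 0
g(3) = mex{} = 0
g(4) = mex{} = 0
g(5) = mex{} = 0
g(6) = mex{0} = 1
g(7) = mex{0} = 1
g(8) = mex{0} = 1
So g(8) = 1.
Heap C is a plain Nim heap of size 3, so its Grundy value is 3.
By the Sprague-Grundy theorem, the Grundy value of a sum of independent games is the XOR of the component values.
Combined value = 1 XOR 1 XOR 3 = 3.

3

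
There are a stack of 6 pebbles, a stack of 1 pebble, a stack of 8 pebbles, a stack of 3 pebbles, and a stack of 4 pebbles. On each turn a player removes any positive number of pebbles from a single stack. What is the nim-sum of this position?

8

Bitwise XOR of the heap sizes:
  0110  (6)
  0001  (1)
  1000  (8)
  0011  (3)
  0100  (4)
  ----
  1000  (8)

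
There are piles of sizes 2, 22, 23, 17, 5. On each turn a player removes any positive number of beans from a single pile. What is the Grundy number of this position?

23

In binary:
  00010  (2)
  10110  (22)
  10111  (23)
  10001  (17)
  00101  (5)
  -----
  10111  (23)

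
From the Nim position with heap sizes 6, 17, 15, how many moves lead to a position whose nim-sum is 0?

1

Compute the nim-sum pairwise:
6 ^ 17 = 23
23 ^ 15 = 24
The overall nim-sum is X = 24. A heap of size p has a winning move iff p XOR X < p (reduce it to p XOR X).
  6: 6 XOR 24 = 30 ≥ 6 — no move.
  17: 17 XOR 24 = 9 < 17 — winning move (to 9).
  15: 15 XOR 24 = 23 ≥ 15 — no move.
That gives 1 winning move.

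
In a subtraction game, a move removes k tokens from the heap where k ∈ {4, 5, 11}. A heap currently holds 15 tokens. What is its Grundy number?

3

Build the Grundy sequence with g(k) = mex{g(k−s) : s ∈ {4, 5, 11}, s ≤ k}:
k:     0  1  2  3  4  5  6  7  8  9 10 11 12 13 14 15
g(k):  0  0  0  0  1  1  1  1  2  0  0  2  3  1  1  3
So g(15) = 3.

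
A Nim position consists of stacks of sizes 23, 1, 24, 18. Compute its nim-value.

Compute the nim-sum pairwise:
23 XOR 1 = 22
22 XOR 24 = 14
14 XOR 18 = 28

28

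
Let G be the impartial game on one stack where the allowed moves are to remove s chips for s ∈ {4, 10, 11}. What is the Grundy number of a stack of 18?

Compute g(0), g(1), … for moves {4, 10, 11}:
k:     0  1  2  3  4  5  6  7  8  9 10 11 12 13 14 15 16 17 18
g(k):  0  0  0  0  1  1  1  1  0  0  2  2  1  1  3  0  0  0  2
So g(18) = 2.

2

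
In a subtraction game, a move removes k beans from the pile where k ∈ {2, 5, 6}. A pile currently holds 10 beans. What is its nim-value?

1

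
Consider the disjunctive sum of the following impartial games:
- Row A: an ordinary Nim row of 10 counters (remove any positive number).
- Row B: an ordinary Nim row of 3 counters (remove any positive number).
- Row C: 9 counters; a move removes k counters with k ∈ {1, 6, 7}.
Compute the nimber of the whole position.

10

Row A is a plain Nim row of size 10, so its Grundy value is 10.
Row B is a plain Nim row of size 3, so its Grundy value is 3.
Build the Grundy sequence for row C with g(k) = mex{g(k−s) : s ∈ {1, 6, 7}, s ≤ k}:
g(0) = mex{} = 0
g(1) = mex{0} = 1
g(2) = mex{1} = 0
g(3) = mex{0} = 1
g(4) = mex{1} = 0
g(5) = mex{0} = 1
g(6) = mex{0,1} = 2
g(7) = mex{0,1,2} = 3
g(8) = mex{0,1,3} = 2
g(9) = mex{0,1,2} = 3
So g(9) = 3.
The value of a disjunctive sum is the nim-sum of the parts.
Combined value = 10 XOR 3 XOR 3 = 10.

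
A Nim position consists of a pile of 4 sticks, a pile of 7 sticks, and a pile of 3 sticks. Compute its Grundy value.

Nim-sum: 4 ⊕ 7 ⊕ 3 = 0.

0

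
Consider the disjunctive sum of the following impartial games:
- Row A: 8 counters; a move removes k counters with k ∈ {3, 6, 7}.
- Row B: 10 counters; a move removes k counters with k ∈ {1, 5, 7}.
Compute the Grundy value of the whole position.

Grundy values for row A (subtraction set {3, 6, 7}):
g(0) = mex{} = 0
g(1) = mex{} = 0
g(2) = mex{} = 0
g(3) = mex{0} = 1
g(4) = mex{0} = 1
g(5) = mex{0} = 1
g(6) = mex{0,1} = 2
g(7) = mex{0,1} = 2
g(8) = mex{0,1} = 2
So g(8) = 2.
Grundy values for row B (subtraction set {1, 5, 7}):
k:     0  1  2  3  4  5  6  7  8  9 10
g(k):  0  1  0  1  0  1  0  1  0  1  0
So g(10) = 0.
By the Sprague-Grundy theorem, the Grundy value of a sum of independent games is the XOR of the component values.
Combined value = 2 ⊕ 0 = 2.

2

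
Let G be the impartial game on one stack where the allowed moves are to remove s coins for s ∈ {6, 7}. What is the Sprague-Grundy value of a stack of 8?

Compute g(0), g(1), … for moves {6, 7}:
g(0) = mex{} = 0
g(1) = mex{} = 0
g(2) = mex{} = 0
g(3) = mex{} = 0
g(4) = mex{} = 0
g(5) = mex{} = 0
g(6) = mex{0} = 1
g(7) = mex{0} = 1
g(8) = mex{0} = 1
So g(8) = 1.

1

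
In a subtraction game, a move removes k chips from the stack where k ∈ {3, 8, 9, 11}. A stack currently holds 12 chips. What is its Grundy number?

Compute g(0), g(1), … for moves {3, 8, 9, 11}:
k:     0  1  2  3  4  5  6  7  8  9 10 11 12
g(k):  0  0  0  1  1  1  0  0  2  1  1  3  2
So g(12) = 2.

2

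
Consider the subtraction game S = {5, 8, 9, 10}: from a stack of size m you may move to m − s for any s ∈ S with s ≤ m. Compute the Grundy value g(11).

2

Build the Grundy sequence with g(k) = mex{g(k−s) : s ∈ {5, 8, 9, 10}, s ≤ k}:
g(0) = mex{} = 0
g(1) = mex{} = 0
g(2) = mex{} = 0
g(3) = mex{} = 0
g(4) = mex{} = 0
g(5) = mex{0} = 1
g(6) = mex{0} = 1
g(7) = mex{0} = 1
g(8) = mex{0} = 1
g(9) = mex{0} = 1
g(10) = mex{0,1} = 2
g(11) = mex{0,1} = 2
So g(11) = 2.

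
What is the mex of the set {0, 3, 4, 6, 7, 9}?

1

0 is in the set but 1 is not, so the mex is 1.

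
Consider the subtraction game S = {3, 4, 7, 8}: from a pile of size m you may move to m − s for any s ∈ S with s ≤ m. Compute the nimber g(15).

1

Build the Grundy sequence with g(k) = mex{g(k−s) : s ∈ {3, 4, 7, 8}, s ≤ k}:
k:     0  1  2  3  4  5  6  7  8  9 10 11 12 13 14 15
g(k):  0  0  0  1  1  1  2  2  2  3  3  0  0  0  1  1
So g(15) = 1.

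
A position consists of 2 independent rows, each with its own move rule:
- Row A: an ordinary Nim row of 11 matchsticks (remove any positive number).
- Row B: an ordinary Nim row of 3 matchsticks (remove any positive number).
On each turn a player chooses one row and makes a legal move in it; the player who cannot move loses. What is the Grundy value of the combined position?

8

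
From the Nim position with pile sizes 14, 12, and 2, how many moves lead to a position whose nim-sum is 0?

0

In binary:
  1110  (14)
  1100  (12)
  0010  (2)
  ----
  0000  (0)
The nim-sum is already 0, so every move leaves a nonzero nim-sum — there are no winning moves.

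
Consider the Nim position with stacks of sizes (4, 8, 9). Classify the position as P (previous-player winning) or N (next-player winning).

N-position

Compute the nim-sum pairwise:
4 XOR 8 = 12
12 XOR 9 = 5
The nim-sum is 5 ≠ 0, so this is an N-position: the player to move can win.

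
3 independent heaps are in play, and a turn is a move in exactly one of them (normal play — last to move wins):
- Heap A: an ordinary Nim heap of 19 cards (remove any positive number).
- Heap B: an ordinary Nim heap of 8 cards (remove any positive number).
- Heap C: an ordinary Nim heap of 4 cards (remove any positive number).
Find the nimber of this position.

31

Heap A is a plain Nim heap of size 19, so its Grundy value is 19.
Heap B is a plain Nim heap of size 8, so its Grundy value is 8.
Heap C is a plain Nim heap of size 4, so its Grundy value is 4.
The value of a disjunctive sum is the nim-sum of the parts.
Combined value = 19 ⊕ 8 ⊕ 4 = 31.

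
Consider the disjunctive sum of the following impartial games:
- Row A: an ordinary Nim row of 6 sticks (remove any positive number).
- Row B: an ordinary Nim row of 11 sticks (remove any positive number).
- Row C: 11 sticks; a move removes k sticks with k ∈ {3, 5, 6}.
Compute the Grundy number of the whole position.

13

Row A is a plain Nim row of size 6, so its Grundy value is 6.
Row B is a plain Nim row of size 11, so its Grundy value is 11.
Grundy values for row C (subtraction set {3, 5, 6}):
k:     0  1  2  3  4  5  6  7  8  9 10 11
g(k):  0  0  0  1  1  1  2  2  2  0  0  0
So g(11) = 0.
By the Sprague-Grundy theorem, the Grundy value of a sum of independent games is the XOR of the component values.
Combined value = 6 XOR 11 XOR 0 = 13.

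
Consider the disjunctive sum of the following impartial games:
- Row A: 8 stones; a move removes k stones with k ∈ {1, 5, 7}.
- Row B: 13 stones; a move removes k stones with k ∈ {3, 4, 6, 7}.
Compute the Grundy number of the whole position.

1

For row A, compute g(0), g(1), … with moves {1, 5, 7}:
g(0) = mex{} = 0
g(1) = mex{0} = 1
g(2) = mex{1} = 0
g(3) = mex{0} = 1
g(4) = mex{1} = 0
g(5) = mex{0} = 1
g(6) = mex{1} = 0
g(7) = mex{0} = 1
g(8) = mex{1} = 0
So g(8) = 0.
Grundy values for row B (subtraction set {3, 4, 6, 7}):
g(0) = mex{} = 0
g(1) = mex{} = 0
g(2) = mex{} = 0
g(3) = mex{0} = 1
g(4) = mex{0} = 1
g(5) = mex{0} = 1
g(6) = mex{0,1} = 2
g(7) = mex{0,1} = 2
g(8) = mex{0,1} = 2
g(9) = mex{0,1,2} = 3
g(10) = mex{1,2} = 0
g(11) = mex{1,2} = 0
g(12) = mex{1,2,3} = 0
g(13) = mex{0,2,3} = 1
So g(13) = 1.
By the Sprague-Grundy theorem, the Grundy value of a sum of independent games is the XOR of the component values.
Combined value = 0 XOR 1 = 1.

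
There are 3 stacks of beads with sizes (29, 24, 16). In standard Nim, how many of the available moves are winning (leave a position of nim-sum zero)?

Nim-sum: 29 ^ 24 ^ 16 = 21.
The overall nim-sum is X = 21. A stack of size p has a winning move iff p XOR X < p (reduce it to p XOR X).
  29: 29 XOR 21 = 8 < 29 — winning move (to 8).
  24: 24 XOR 21 = 13 < 24 — winning move (to 13).
  16: 16 XOR 21 = 5 < 16 — winning move (to 5).
That gives 3 winning moves.

3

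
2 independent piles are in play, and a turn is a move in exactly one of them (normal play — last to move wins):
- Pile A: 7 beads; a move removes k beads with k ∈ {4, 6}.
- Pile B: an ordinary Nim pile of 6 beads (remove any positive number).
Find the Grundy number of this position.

Grundy values for pile A (subtraction set {4, 6}):
k:     0  1  2  3  4  5  6  7
g(k):  0  0  0  0  1  1  1  1
So g(7) = 1.
Pile B is a plain Nim pile of size 6, so its Grundy value is 6.
The value of a disjunctive sum is the nim-sum of the parts.
Combined value = 1 ⊕ 6 = 7.

7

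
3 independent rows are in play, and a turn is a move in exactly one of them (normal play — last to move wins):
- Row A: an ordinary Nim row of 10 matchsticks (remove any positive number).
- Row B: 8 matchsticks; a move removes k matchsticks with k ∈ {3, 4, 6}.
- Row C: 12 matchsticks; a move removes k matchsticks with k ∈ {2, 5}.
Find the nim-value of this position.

Row A is a plain Nim row of size 10, so its Grundy value is 10.
Build the Grundy sequence for row B with g(k) = mex{g(k−s) : s ∈ {3, 4, 6}, s ≤ k}:
k:     0  1  2  3  4  5  6  7  8
g(k):  0  0  0  1  1  1  2  2  2
So g(8) = 2.
For row C, compute g(0), g(1), … with moves {2, 5}:
g(0) = mex{} = 0
g(1) = mex{} = 0
g(2) = mex{0} = 1
g(3) = mex{0} = 1
g(4) = mex{1} = 0
g(5) = mex{0,1} = 2
g(6) = mex{0} = 1
g(7) = mex{1,2} = 0
g(8) = mex{1} = 0
g(9) = mex{0} = 1
g(10) = mex{0,2} = 1
g(11) = mex{1} = 0
g(12) = mex{0,1} = 2
So g(12) = 2.
The value of a disjunctive sum is the nim-sum of the parts.
Combined value = 10 XOR 2 XOR 2 = 10.

10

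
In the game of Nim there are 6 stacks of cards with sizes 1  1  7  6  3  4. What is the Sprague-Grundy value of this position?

6

Write each in binary and XOR column by column:
  001  (1)
  001  (1)
  111  (7)
  110  (6)
  011  (3)
  100  (4)
  ---
  110  (6)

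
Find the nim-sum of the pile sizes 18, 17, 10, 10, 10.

9

Nim-sum: 18 ^ 17 ^ 10 ^ 10 ^ 10 = 9.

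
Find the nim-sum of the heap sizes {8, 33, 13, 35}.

7

Compute the nim-sum pairwise:
8 XOR 33 = 41
41 XOR 13 = 36
36 XOR 35 = 7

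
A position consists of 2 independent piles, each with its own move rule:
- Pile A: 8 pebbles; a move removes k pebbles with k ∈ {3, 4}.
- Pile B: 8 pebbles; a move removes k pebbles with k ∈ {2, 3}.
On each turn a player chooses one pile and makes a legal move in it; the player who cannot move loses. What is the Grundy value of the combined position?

Grundy values for pile A (subtraction set {3, 4}):
k:     0  1  2  3  4  5  6  7  8
g(k):  0  0  0  1  1  1  2  0  0
So g(8) = 0.
Grundy values for pile B (subtraction set {2, 3}):
g(0) = mex{} = 0
g(1) = mex{} = 0
g(2) = mex{0} = 1
g(3) = mex{0} = 1
g(4) = mex{0,1} = 2
g(5) = mex{1} = 0
g(6) = mex{1,2} = 0
g(7) = mex{0,2} = 1
g(8) = mex{0} = 1
So g(8) = 1.
By the Sprague-Grundy theorem, the Grundy value of a sum of independent games is the XOR of the component values.
Combined value = 0 ⊕ 1 = 1.

1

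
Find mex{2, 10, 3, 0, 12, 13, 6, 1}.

The values 0, 1, 2, 3 are all present; 4 is the first non-negative integer missing from the set.

4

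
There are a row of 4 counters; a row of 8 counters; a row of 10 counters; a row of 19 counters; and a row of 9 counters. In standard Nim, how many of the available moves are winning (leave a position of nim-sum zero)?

1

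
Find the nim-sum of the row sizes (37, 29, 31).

39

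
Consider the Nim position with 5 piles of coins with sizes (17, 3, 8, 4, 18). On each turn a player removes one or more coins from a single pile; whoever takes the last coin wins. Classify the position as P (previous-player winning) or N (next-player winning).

Write each in binary and XOR column by column:
  10001  (17)
  00011  (3)
  01000  (8)
  00100  (4)
  10010  (18)
  -----
  01100  (12)
The nim-sum is 12 ≠ 0, so this is an N-position: the player to move can win.

N-position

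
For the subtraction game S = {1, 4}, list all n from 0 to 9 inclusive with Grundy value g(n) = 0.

0, 2, 5, 7

Grundy values for subtraction set {1, 4}:
g(0) = mex{} = 0
g(1) = mex{0} = 1
g(2) = mex{1} = 0
g(3) = mex{0} = 1
g(4) = mex{0,1} = 2
g(5) = mex{1,2} = 0
g(6) = mex{0} = 1
g(7) = mex{1} = 0
g(8) = mex{0,2} = 1
g(9) = mex{0,1} = 2
The P-positions (g = 0) in 0..9 are 0, 2, 5, 7.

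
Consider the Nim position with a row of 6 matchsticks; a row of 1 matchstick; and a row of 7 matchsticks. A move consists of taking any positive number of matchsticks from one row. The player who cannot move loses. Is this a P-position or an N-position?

P-position

Compute the nim-sum pairwise:
6 XOR 1 = 7
7 XOR 7 = 0
The nim-sum is 0, so this is a P-position: the player to move is in a losing position under optimal play.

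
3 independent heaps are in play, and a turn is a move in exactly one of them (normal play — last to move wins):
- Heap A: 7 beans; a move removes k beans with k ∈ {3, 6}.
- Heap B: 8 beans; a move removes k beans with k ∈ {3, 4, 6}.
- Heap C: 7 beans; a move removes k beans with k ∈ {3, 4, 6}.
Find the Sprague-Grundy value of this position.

2

Build the Grundy sequence for heap A with g(k) = mex{g(k−s) : s ∈ {3, 6}, s ≤ k}:
g(0) = mex{} = 0
g(1) = mex{} = 0
g(2) = mex{} = 0
g(3) = mex{0} = 1
g(4) = mex{0} = 1
g(5) = mex{0} = 1
g(6) = mex{0,1} = 2
g(7) = mex{0,1} = 2
So g(7) = 2.
Grundy values for heap B (subtraction set {3, 4, 6}):
g(0) = mex{} = 0
g(1) = mex{} = 0
g(2) = mex{} = 0
g(3) = mex{0} = 1
g(4) = mex{0} = 1
g(5) = mex{0} = 1
g(6) = mex{0,1} = 2
g(7) = mex{0,1} = 2
g(8) = mex{0,1} = 2
So g(8) = 2.
Grundy values for heap C (subtraction set {3, 4, 6}):
g(0) = mex{} = 0
g(1) = mex{} = 0
g(2) = mex{} = 0
g(3) = mex{0} = 1
g(4) = mex{0} = 1
g(5) = mex{0} = 1
g(6) = mex{0,1} = 2
g(7) = mex{0,1} = 2
So g(7) = 2.
The value of a disjunctive sum is the nim-sum of the parts.
Combined value = 2 XOR 2 XOR 2 = 2.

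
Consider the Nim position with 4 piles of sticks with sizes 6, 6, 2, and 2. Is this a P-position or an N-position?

Nim-sum: 6 ⊕ 6 ⊕ 2 ⊕ 2 = 0.
The nim-sum is 0, so this is a P-position: the player to move is in a losing position under optimal play.

P-position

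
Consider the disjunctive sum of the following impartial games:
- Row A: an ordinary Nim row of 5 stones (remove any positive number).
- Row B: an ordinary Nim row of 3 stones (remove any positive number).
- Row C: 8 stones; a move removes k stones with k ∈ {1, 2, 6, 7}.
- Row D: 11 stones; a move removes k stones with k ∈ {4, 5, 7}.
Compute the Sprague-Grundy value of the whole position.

Row A is a plain Nim row of size 5, so its Grundy value is 5.
Row B is a plain Nim row of size 3, so its Grundy value is 3.
Grundy values for row C (subtraction set {1, 2, 6, 7}):
k:     0  1  2  3  4  5  6  7  8
g(k):  0  1  2  0  1  2  3  4  0
So g(8) = 0.
For row D, compute g(0), g(1), … with moves {4, 5, 7}:
g(0) = mex{} = 0
g(1) = mex{} = 0
g(2) = mex{} = 0
g(3) = mex{} = 0
g(4) = mex{0} = 1
g(5) = mex{0} = 1
g(6) = mex{0} = 1
g(7) = mex{0} = 1
g(8) = mex{0,1} = 2
g(9) = mex{0,1} = 2
g(10) = mex{0,1} = 2
g(11) = mex{1} = 0
So g(11) = 0.
By the Sprague-Grundy theorem, the Grundy value of a sum of independent games is the XOR of the component values.
Combined value = 5 ⊕ 3 ⊕ 0 ⊕ 0 = 6.

6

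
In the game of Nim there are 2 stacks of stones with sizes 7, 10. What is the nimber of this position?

13

Compute the nim-sum pairwise:
7 ^ 10 = 13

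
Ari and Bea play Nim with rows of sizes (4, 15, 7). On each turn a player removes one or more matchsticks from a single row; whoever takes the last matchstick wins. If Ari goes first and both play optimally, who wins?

Compute the nim-sum pairwise:
4 XOR 15 = 11
11 XOR 7 = 12
The nim-sum is 12 ≠ 0, so this is an N-position: the player to move can win; Ari has a winning move.

Ari wins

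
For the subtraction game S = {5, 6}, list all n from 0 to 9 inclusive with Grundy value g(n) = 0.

0, 1, 2, 3, 4

Grundy values for subtraction set {5, 6}:
k:     0  1  2  3  4  5  6  7  8  9
g(k):  0  0  0  0  0  1  1  1  1  1
The P-positions (g = 0) in 0..9 are 0, 1, 2, 3, 4.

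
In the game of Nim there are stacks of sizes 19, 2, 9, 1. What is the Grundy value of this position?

25

Bitwise XOR of the heap sizes:
  10011  (19)
  00010  (2)
  01001  (9)
  00001  (1)
  -----
  11001  (25)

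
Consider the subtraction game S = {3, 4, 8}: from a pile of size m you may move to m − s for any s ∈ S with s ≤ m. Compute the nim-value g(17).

1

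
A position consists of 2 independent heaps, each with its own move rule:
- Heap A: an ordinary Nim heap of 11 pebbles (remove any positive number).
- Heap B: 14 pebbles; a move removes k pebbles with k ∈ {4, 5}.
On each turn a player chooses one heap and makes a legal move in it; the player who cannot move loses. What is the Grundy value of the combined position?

10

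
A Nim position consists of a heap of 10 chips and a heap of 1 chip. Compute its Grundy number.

11

Nim-sum: 10 ^ 1 = 11.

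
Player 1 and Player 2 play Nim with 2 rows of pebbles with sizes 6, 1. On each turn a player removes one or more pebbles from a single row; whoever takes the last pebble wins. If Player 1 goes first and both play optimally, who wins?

Player 1 wins

Bitwise XOR of the heap sizes:
  110  (6)
  001  (1)
  ---
  111  (7)
The nim-sum is 7 ≠ 0, so this is an N-position: the player to move can win; Player 1 has a winning move.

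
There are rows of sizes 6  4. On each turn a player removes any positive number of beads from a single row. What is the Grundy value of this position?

Nim-sum: 6 ^ 4 = 2.

2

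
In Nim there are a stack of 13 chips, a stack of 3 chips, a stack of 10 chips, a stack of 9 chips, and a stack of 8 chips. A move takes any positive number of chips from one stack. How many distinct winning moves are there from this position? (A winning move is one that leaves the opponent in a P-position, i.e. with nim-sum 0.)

1

Compute the nim-sum pairwise:
13 ⊕ 3 = 14
14 ⊕ 10 = 4
4 ⊕ 9 = 13
13 ⊕ 8 = 5
The overall nim-sum is X = 5. A stack of size p has a winning move iff p XOR X < p (reduce it to p XOR X).
  13: 13 XOR 5 = 8 < 13 — winning move (to 8).
  3: 3 XOR 5 = 6 ≥ 3 — no move.
  10: 10 XOR 5 = 15 ≥ 10 — no move.
  9: 9 XOR 5 = 12 ≥ 9 — no move.
  8: 8 XOR 5 = 13 ≥ 8 — no move.
That gives 1 winning move.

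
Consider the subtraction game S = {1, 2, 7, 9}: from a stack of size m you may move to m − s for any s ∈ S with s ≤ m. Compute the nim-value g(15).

1

Grundy values for subtraction set {1, 2, 7, 9}:
k:     0  1  2  3  4  5  6  7  8  9 10 11 12 13 14 15
g(k):  0  1  2  0  1  2  0  1  2  3  4  0  1  2  0  1
So g(15) = 1.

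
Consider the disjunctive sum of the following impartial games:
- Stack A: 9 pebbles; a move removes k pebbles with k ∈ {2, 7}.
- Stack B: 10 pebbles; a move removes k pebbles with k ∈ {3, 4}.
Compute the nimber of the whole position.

Grundy values for stack A (subtraction set {2, 7}):
k:     0  1  2  3  4  5  6  7  8  9
g(k):  0  0  1  1  0  0  1  1  2  0
So g(9) = 0.
For stack B, compute g(0), g(1), … with moves {3, 4}:
k:     0  1  2  3  4  5  6  7  8  9 10
g(k):  0  0  0  1  1  1  2  0  0  0  1
So g(10) = 1.
The value of a disjunctive sum is the nim-sum of the parts.
Combined value = 0 ⊕ 1 = 1.

1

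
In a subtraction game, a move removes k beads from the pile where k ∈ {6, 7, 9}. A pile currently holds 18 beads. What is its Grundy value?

Grundy values for subtraction set {6, 7, 9}:
k:     0  1  2  3  4  5  6  7  8  9 10 11 12 13 14 15 16 17 18
g(k):  0  0  0  0  0  0  1  1  1  1  1  1  2  2  2  0  0  0  0
So g(18) = 0.

0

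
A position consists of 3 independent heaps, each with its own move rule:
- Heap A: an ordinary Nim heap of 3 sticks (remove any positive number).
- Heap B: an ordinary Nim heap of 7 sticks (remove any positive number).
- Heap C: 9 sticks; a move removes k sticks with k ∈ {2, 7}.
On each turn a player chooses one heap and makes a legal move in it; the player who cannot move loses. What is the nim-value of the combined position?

Heap A is a plain Nim heap of size 3, so its Grundy value is 3.
Heap B is a plain Nim heap of size 7, so its Grundy value is 7.
Grundy values for heap C (subtraction set {2, 7}):
k:     0  1  2  3  4  5  6  7  8  9
g(k):  0  0  1  1  0  0  1  1  2  0
So g(9) = 0.
The value of a disjunctive sum is the nim-sum of the parts.
Combined value = 3 ⊕ 7 ⊕ 0 = 4.

4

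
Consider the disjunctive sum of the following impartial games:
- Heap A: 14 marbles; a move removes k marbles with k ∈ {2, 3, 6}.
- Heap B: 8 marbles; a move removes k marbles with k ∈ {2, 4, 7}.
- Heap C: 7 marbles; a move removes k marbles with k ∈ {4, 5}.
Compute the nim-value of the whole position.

0

Grundy values for heap A (subtraction set {2, 3, 6}):
k:     0  1  2  3  4  5  6  7  8  9 10 11 12 13 14
g(k):  0  0  1  1  2  0  3  1  2  0  0  1  1  2  0
So g(14) = 0.
Grundy values for heap B (subtraction set {2, 4, 7}):
g(0) = mex{} = 0
g(1) = mex{} = 0
g(2) = mex{0} = 1
g(3) = mex{0} = 1
g(4) = mex{0,1} = 2
g(5) = mex{0,1} = 2
g(6) = mex{1,2} = 0
g(7) = mex{0,1,2} = 3
g(8) = mex{0,2} = 1
So g(8) = 1.
Build the Grundy sequence for heap C with g(k) = mex{g(k−s) : s ∈ {4, 5}, s ≤ k}:
g(0) = mex{} = 0
g(1) = mex{} = 0
g(2) = mex{} = 0
g(3) = mex{} = 0
g(4) = mex{0} = 1
g(5) = mex{0} = 1
g(6) = mex{0} = 1
g(7) = mex{0} = 1
So g(7) = 1.
By the Sprague-Grundy theorem, the Grundy value of a sum of independent games is the XOR of the component values.
Combined value = 0 XOR 1 XOR 1 = 0.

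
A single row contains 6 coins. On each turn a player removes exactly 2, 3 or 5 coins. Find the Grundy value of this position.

3

Compute g(0), g(1), … for moves {2, 3, 5}:
k:     0  1  2  3  4  5  6
g(k):  0  0  1  1  2  2  3
So g(6) = 3.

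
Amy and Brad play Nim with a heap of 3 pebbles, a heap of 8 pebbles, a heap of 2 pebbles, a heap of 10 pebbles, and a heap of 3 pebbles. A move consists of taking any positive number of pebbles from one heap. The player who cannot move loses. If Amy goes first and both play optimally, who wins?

In binary:
  0011  (3)
  1000  (8)
  0010  (2)
  1010  (10)
  0011  (3)
  ----
  0000  (0)
The nim-sum is 0, so this is a P-position: the player to move is in a losing position under optimal play; Amy is about to move from it and so loses — Brad wins.

Brad wins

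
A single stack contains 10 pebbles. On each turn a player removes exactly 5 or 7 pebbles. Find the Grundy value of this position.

2

Compute g(0), g(1), … for moves {5, 7}:
g(0) = mex{} = 0
g(1) = mex{} = 0
g(2) = mex{} = 0
g(3) = mex{} = 0
g(4) = mex{} = 0
g(5) = mex{0} = 1
g(6) = mex{0} = 1
g(7) = mex{0} = 1
g(8) = mex{0} = 1
g(9) = mex{0} = 1
g(10) = mex{0,1} = 2
So g(10) = 2.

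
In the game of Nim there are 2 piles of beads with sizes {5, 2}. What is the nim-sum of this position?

7

Nim-sum: 5 ^ 2 = 7.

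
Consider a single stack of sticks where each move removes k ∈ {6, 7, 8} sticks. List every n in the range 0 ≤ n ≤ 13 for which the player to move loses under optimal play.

0, 1, 2, 3, 4, 5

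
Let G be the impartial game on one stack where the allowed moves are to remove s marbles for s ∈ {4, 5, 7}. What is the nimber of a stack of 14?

0

Compute g(0), g(1), … for moves {4, 5, 7}:
k:     0  1  2  3  4  5  6  7  8  9 10 11 12 13 14
g(k):  0  0  0  0  1  1  1  1  2  2  2  0  0  0  0
So g(14) = 0.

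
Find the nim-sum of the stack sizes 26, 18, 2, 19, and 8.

17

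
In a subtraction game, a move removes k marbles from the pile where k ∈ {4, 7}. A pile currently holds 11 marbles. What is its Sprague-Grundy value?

0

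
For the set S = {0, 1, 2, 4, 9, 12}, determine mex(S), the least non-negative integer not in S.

The values 0, 1, 2 are all present; 3 is the first non-negative integer missing from the set.

3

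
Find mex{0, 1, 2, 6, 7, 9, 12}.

The values 0, 1, 2 are all present; 3 is the first non-negative integer missing from the set.

3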